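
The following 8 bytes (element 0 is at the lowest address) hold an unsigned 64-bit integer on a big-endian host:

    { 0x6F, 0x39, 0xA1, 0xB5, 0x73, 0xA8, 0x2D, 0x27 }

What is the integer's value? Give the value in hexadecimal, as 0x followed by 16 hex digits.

0x6F39A1B573A82D27

Big-endian stores the most-significant byte at the lowest address.
The bytes are already most-significant first: 0x6F39A1B573A82D27.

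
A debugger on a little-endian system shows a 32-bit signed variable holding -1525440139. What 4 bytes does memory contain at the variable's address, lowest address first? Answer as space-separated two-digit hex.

75 A1 13 A5

Two's complement of -1525440139 in 32 bits: 1525440139 = 0x5AEC5E8B; invert → 0xA513A174; add 1 → 0xA513A175.
Split into bytes (most-significant first): A5 13 A1 75.
Little-endian stores the least-significant byte at the lowest address.
So at ascending addresses the bytes are 75 A1 13 A5.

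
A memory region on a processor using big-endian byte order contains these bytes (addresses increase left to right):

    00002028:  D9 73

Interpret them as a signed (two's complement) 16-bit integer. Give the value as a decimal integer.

In big-endian order the high byte comes first in memory.
The bytes are already most-significant first: 0xD973.
Top bit is set, so as a signed 16-bit value this is 0xD973 − 2^16 = -9869.

-9869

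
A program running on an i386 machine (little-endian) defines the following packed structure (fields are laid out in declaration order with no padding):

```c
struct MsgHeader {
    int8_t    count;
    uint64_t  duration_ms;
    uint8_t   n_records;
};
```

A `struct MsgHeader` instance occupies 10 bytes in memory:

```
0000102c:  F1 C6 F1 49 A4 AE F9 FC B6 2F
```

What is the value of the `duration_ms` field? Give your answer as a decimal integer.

`duration_ms` follows `count` (1 byte), so it starts at byte offset 1 and occupies 8 bytes.
Bytes at offsets 1..8: C6 F1 49 A4 AE F9 FC B6.
Little-endian: lowest address holds the least-significant byte.
Reassemble most-significant byte first: B6 FC F9 AE A4 49 F1 C6 → 0xB6FCF9AEA449F1C6.
0xB6FCF9AEA449F1C6 = 13185688337509904838.

13185688337509904838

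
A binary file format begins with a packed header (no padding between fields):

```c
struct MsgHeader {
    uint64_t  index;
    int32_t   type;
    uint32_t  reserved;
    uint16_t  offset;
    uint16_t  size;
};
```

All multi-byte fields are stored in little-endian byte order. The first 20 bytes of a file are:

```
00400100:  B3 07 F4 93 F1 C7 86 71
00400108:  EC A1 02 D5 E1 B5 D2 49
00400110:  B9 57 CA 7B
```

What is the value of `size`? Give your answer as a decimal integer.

31690

`size` follows `index` (8 B), `type` (4 B), `reserved` (4 B), `offset` (2 B), so it starts at offset 8 + 4 + 4 + 2 = 18 and occupies 2 bytes.
Bytes at offsets 18..19: CA 7B.
Little-endian stores the least-significant byte at the lowest address.
Reassemble most-significant byte first: 7B CA → 0x7BCA.
0x7BCA = 31690.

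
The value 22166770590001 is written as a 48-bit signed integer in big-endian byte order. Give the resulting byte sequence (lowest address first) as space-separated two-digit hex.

22166770590001 in hexadecimal, padded to 48 bits, is 0x14291A7CA131.
Split into bytes (most-significant first): 14 29 1A 7C A1 31.
Big-endian stores the most-significant byte at the lowest address.
So the memory order matches the most-significant-first order: 14 29 1A 7C A1 31.

14 29 1A 7C A1 31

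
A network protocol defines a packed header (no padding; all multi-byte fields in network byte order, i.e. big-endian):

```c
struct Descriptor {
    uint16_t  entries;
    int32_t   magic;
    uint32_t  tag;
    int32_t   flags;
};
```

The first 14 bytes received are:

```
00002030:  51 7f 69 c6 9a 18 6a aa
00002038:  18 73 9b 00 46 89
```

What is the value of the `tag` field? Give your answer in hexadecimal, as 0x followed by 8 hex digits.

0x6AAA1873

`tag` follows `entries` (2 B), `magic` (4 B), so it starts at offset 2 + 4 = 6 and occupies 4 bytes.
Bytes at offsets 6..9: 6A AA 18 73.
In big-endian order the high byte comes first in memory.
The bytes are already most-significant first: 0x6AAA1873.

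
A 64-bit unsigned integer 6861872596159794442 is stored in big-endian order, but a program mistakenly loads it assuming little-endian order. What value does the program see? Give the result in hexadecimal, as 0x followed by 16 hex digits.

0x0A8D173CC5443A5F

6861872596159794442 in 64-bit hexadecimal is 0x5F3A44C53C178D0A.
Stored big-endian, the bytes at ascending addresses are 5F 3A 44 C5 3C 17 8D 0A.
Read back as little-endian, the first byte is least significant, giving 0x0A8D173CC5443A5F.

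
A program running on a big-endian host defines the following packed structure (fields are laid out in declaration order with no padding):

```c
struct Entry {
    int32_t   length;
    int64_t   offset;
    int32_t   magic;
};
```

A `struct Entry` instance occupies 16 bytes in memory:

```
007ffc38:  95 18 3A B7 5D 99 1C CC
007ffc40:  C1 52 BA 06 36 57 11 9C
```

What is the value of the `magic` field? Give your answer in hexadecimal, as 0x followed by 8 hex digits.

0x3657119C

`magic` follows `length` (4 B), `offset` (8 B), so it starts at offset 4 + 8 = 12 and occupies 4 bytes.
Bytes at offsets 12..15: 36 57 11 9C.
Big-endian stores the most-significant byte at the lowest address.
The bytes are already most-significant first: 0x3657119C.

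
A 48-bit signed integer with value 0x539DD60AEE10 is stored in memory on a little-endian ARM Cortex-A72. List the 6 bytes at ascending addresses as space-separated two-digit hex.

10 EE 0A D6 9D 53

Split into bytes (most-significant first): 53 9D D6 0A EE 10.
Little-endian stores the least-significant byte at the lowest address.
So at ascending addresses the bytes are 10 EE 0A D6 9D 53.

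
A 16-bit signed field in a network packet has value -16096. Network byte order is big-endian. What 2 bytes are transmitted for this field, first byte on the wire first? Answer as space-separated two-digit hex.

Two's complement of -16096 in 16 bits: 16096 = 0x3EE0; invert → 0xC11F; add 1 → 0xC120.
Split into bytes (most-significant first): C1 20.
Big-endian stores the most-significant byte at the lowest address.
So the memory order matches the most-significant-first order: C1 20.

C1 20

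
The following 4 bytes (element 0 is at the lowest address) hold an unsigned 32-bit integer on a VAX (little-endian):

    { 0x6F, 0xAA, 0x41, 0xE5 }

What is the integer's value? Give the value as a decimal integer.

In little-endian order the low byte comes first in memory.
Reassemble most-significant byte first: E5 41 AA 6F → 0xE541AA6F.
0xE541AA6F = 3846285935.

3846285935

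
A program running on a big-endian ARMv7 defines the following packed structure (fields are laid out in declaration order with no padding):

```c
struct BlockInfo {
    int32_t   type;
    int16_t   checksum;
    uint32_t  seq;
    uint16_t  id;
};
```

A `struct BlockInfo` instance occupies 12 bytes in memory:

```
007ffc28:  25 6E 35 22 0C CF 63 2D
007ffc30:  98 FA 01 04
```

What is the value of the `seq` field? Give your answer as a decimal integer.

1663932666

`seq` follows `type` (4 B), `checksum` (2 B), so it starts at offset 4 + 2 = 6 and occupies 4 bytes.
Bytes at offsets 6..9: 63 2D 98 FA.
Big-endian stores the most-significant byte at the lowest address.
The bytes are already most-significant first: 0x632D98FA.
0x632D98FA = 1663932666.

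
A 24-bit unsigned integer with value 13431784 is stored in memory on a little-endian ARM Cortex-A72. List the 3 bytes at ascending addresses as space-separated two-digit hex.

13431784 in hexadecimal, padded to 24 bits, is 0xCCF3E8.
Split into bytes (most-significant first): CC F3 E8.
Little-endian: lowest address holds the least-significant byte.
So at ascending addresses the bytes are E8 F3 CC.

E8 F3 CC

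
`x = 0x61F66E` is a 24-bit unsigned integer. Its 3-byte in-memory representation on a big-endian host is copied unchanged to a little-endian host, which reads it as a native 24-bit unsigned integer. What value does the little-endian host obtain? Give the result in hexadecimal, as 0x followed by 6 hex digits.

Stored big-endian, the bytes at ascending addresses are 61 F6 6E.
Read back as little-endian, the first byte is least significant, giving 0x6EF661.

0x6EF661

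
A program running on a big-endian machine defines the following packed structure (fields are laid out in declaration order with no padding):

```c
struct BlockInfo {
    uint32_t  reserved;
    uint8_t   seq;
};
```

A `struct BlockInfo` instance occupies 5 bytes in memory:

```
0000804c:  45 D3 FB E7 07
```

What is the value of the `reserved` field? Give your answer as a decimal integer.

1171520487

`reserved` is the first field, at byte offset 0, occupying 4 bytes.
Bytes at offsets 0..3: 45 D3 FB E7.
Big-endian: lowest address holds the most-significant byte.
The bytes are already most-significant first: 0x45D3FBE7.
0x45D3FBE7 = 1171520487.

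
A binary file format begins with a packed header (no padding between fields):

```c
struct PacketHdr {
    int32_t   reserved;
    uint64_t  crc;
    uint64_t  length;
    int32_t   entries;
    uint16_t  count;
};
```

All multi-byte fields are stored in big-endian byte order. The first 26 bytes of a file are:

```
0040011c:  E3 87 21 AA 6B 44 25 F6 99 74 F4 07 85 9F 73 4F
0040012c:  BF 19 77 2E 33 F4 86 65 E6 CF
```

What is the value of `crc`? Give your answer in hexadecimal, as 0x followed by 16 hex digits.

`crc` follows `reserved` (4 bytes), so it starts at byte offset 4 and occupies 8 bytes.
Bytes at offsets 4..11: 6B 44 25 F6 99 74 F4 07.
In big-endian order the high byte comes first in memory.
The bytes are already most-significant first: 0x6B4425F69974F407.

0x6B4425F69974F407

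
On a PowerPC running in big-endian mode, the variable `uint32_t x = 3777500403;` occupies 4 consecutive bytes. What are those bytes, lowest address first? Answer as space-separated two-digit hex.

E1 28 14 F3

3777500403 in hexadecimal, padded to 32 bits, is 0xE12814F3.
Split into bytes (most-significant first): E1 28 14 F3.
Big-endian: lowest address holds the most-significant byte.
So the memory order matches the most-significant-first order: E1 28 14 F3.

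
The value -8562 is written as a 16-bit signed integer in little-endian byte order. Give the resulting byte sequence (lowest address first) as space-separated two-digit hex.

8E DE

Two's complement of -8562 in 16 bits: 8562 = 0x2172; invert → 0xDE8D; add 1 → 0xDE8E.
Split into bytes (most-significant first): DE 8E.
Little-endian: lowest address holds the least-significant byte.
So at ascending addresses the bytes are 8E DE.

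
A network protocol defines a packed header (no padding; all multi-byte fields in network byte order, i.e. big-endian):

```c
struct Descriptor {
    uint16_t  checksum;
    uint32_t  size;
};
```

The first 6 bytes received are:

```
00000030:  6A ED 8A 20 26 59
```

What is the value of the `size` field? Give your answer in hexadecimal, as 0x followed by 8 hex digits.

`size` follows `checksum` (2 bytes), so it starts at byte offset 2 and occupies 4 bytes.
Bytes at offsets 2..5: 8A 20 26 59.
Big-endian: lowest address holds the most-significant byte.
The bytes are already most-significant first: 0x8A202659.

0x8A202659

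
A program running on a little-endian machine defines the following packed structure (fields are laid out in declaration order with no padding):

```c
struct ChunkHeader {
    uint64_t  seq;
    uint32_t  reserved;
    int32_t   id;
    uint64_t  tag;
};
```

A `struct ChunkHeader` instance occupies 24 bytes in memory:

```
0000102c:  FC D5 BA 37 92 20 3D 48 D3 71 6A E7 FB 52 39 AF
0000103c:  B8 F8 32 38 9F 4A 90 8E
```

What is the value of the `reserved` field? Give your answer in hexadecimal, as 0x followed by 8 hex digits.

0xE76A71D3

`reserved` follows `seq` (8 bytes), so it starts at byte offset 8 and occupies 4 bytes.
Bytes at offsets 8..11: D3 71 6A E7.
Little-endian: lowest address holds the least-significant byte.
Reassemble most-significant byte first: E7 6A 71 D3 → 0xE76A71D3.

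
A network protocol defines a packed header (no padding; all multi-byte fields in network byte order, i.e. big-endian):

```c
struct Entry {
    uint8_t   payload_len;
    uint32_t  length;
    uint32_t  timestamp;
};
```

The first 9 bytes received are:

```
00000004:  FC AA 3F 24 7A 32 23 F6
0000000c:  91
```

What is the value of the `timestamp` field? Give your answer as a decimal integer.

`timestamp` follows `payload_len` (1 B), `length` (4 B), so it starts at offset 1 + 4 = 5 and occupies 4 bytes.
Bytes at offsets 5..8: 32 23 F6 91.
Big-endian stores the most-significant byte at the lowest address.
The bytes are already most-significant first: 0x3223F691.
0x3223F691 = 841217681.

841217681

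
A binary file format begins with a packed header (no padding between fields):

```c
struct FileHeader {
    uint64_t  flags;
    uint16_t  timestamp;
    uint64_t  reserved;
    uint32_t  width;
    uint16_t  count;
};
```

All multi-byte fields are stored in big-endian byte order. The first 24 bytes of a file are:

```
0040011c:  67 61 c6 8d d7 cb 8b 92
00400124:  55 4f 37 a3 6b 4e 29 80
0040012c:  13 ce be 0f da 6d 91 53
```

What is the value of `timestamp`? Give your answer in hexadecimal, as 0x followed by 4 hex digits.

`timestamp` follows `flags` (8 bytes), so it starts at byte offset 8 and occupies 2 bytes.
Bytes at offsets 8..9: 55 4F.
Big-endian stores the most-significant byte at the lowest address.
The bytes are already most-significant first: 0x554F.

0x554F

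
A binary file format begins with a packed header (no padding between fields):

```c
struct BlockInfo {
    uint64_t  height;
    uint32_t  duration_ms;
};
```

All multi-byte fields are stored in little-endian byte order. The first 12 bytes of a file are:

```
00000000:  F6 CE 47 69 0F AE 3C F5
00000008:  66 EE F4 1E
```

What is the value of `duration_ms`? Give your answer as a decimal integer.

519368294

`duration_ms` follows `height` (8 bytes), so it starts at byte offset 8 and occupies 4 bytes.
Bytes at offsets 8..11: 66 EE F4 1E.
In little-endian order the low byte comes first in memory.
Reassemble most-significant byte first: 1E F4 EE 66 → 0x1EF4EE66.
0x1EF4EE66 = 519368294.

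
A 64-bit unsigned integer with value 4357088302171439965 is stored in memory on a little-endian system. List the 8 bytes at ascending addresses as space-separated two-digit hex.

5D 43 F0 D9 B9 7C 77 3C

4357088302171439965 in hexadecimal, padded to 64 bits, is 0x3C777CB9D9F0435D.
Split into bytes (most-significant first): 3C 77 7C B9 D9 F0 43 5D.
Little-endian: lowest address holds the least-significant byte.
So at ascending addresses the bytes are 5D 43 F0 D9 B9 7C 77 3C.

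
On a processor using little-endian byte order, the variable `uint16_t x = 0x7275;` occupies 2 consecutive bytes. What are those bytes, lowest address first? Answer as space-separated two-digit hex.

75 72

Split into bytes (most-significant first): 72 75.
Little-endian: lowest address holds the least-significant byte.
So at ascending addresses the bytes are 75 72.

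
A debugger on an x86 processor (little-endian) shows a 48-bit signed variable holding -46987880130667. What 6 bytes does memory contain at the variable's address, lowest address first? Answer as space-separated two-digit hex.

95 97 18 C8 43 D5

Two's complement of -46987880130667 in 48 bits: 46987880130667 = 0x2ABC37E7686B; invert → 0xD543C8189794; add 1 → 0xD543C8189795.
Split into bytes (most-significant first): D5 43 C8 18 97 95.
Little-endian stores the least-significant byte at the lowest address.
So at ascending addresses the bytes are 95 97 18 C8 43 D5.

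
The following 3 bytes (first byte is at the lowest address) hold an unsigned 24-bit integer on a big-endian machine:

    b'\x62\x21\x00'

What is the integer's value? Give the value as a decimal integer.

Big-endian: lowest address holds the most-significant byte.
The bytes are already most-significant first: 0x622100.
0x622100 = 6430976.

6430976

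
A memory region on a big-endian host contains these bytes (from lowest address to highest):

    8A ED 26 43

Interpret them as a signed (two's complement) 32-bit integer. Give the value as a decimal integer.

Big-endian stores the most-significant byte at the lowest address.
The bytes are already most-significant first: 0x8AED2643.
Top bit is set, so as a signed 32-bit value this is 0x8AED2643 − 2^32 = -1964169661.

-1964169661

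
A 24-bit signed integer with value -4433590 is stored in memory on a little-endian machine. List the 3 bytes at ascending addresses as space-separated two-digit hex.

Two's complement of -4433590 in 24 bits: 4433590 = 0x43A6B6; invert → 0xBC5949; add 1 → 0xBC594A.
Split into bytes (most-significant first): BC 59 4A.
Little-endian stores the least-significant byte at the lowest address.
So at ascending addresses the bytes are 4A 59 BC.

4A 59 BC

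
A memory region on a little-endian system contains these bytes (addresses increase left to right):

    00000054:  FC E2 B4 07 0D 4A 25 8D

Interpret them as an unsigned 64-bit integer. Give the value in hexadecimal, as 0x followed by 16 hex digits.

0x8D254A0D07B4E2FC

Little-endian stores the least-significant byte at the lowest address.
Reassemble most-significant byte first: 8D 25 4A 0D 07 B4 E2 FC → 0x8D254A0D07B4E2FC.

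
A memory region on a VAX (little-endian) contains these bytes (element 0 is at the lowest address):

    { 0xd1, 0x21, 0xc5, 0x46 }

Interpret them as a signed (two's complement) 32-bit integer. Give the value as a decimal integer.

1187324369

In little-endian order the low byte comes first in memory.
Reassemble most-significant byte first: 46 C5 21 D1 → 0x46C521D1.
0x46C521D1 = 1187324369.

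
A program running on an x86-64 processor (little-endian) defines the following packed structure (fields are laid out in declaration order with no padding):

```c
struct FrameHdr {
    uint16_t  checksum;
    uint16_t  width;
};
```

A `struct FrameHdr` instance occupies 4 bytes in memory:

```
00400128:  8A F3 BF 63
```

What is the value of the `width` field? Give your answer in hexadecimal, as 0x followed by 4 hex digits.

0x63BF

`width` follows `checksum` (2 bytes), so it starts at byte offset 2 and occupies 2 bytes.
Bytes at offsets 2..3: BF 63.
Little-endian: lowest address holds the least-significant byte.
Reassemble most-significant byte first: 63 BF → 0x63BF.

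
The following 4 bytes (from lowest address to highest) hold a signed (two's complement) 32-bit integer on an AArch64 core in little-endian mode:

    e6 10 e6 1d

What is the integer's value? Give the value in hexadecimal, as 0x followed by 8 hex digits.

In little-endian order the low byte comes first in memory.
Reassemble most-significant byte first: 1D E6 10 E6 → 0x1DE610E6.

0x1DE610E6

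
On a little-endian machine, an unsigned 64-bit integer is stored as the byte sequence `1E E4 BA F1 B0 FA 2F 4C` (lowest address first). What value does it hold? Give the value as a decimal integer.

In little-endian order the low byte comes first in memory.
Reassemble most-significant byte first: 4C 2F FA B0 F1 BA E4 1E → 0x4C2FFAB0F1BAE41E.
0x4C2FFAB0F1BAE41E = 5489882108664669214.

5489882108664669214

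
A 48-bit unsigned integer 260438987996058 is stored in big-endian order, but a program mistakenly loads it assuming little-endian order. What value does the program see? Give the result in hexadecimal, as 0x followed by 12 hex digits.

0x9A7B5D2DDEEC

260438987996058 in 48-bit hexadecimal is 0xECDE2D5D7B9A.
Stored big-endian, the bytes at ascending addresses are EC DE 2D 5D 7B 9A.
Read back as little-endian, the first byte is least significant, giving 0x9A7B5D2DDEEC.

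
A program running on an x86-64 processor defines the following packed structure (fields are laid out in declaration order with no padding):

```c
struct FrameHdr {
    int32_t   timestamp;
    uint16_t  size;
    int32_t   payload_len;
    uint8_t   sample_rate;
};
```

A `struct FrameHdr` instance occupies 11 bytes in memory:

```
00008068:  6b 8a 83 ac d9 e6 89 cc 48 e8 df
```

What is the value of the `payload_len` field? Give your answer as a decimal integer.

-397882231

`payload_len` follows `timestamp` (4 B), `size` (2 B), so it starts at offset 4 + 2 = 6 and occupies 4 bytes.
Bytes at offsets 6..9: 89 CC 48 E8.
Little-endian: lowest address holds the least-significant byte.
Reassemble most-significant byte first: E8 48 CC 89 → 0xE848CC89.
Top bit is set, so as a signed 32-bit value this is 0xE848CC89 − 2^32 = -397882231.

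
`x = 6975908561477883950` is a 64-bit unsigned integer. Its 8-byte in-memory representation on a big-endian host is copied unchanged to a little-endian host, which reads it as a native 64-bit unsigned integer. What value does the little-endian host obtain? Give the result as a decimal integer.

6975908561477883950 in 64-bit hexadecimal is 0x60CF67E0707ED82E.
Stored big-endian, the bytes at ascending addresses are 60 CF 67 E0 70 7E D8 2E.
Read back as little-endian, the first byte is least significant, giving 0x2ED87E70E067CF60.
0x2ED87E70E067CF60 = 3375586943980523360.

3375586943980523360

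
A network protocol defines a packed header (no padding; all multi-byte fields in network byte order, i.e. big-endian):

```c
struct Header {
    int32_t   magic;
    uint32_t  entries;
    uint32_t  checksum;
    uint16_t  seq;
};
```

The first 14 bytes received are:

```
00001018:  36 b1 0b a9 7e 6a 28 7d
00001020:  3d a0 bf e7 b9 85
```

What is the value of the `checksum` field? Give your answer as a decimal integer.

`checksum` follows `magic` (4 B), `entries` (4 B), so it starts at offset 4 + 4 = 8 and occupies 4 bytes.
Bytes at offsets 8..11: 3D A0 BF E7.
In big-endian order the high byte comes first in memory.
The bytes are already most-significant first: 0x3DA0BFE7.
0x3DA0BFE7 = 1033945063.

1033945063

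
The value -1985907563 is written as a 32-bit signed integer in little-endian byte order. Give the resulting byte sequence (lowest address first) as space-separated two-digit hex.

Two's complement of -1985907563 in 32 bits: 1985907563 = 0x765E8B6B; invert → 0x89A17494; add 1 → 0x89A17495.
Split into bytes (most-significant first): 89 A1 74 95.
In little-endian order the low byte comes first in memory.
So at ascending addresses the bytes are 95 74 A1 89.

95 74 A1 89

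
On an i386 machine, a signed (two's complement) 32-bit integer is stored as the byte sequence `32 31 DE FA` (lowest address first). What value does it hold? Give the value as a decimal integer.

-86101710

Little-endian stores the least-significant byte at the lowest address.
Reassemble most-significant byte first: FA DE 31 32 → 0xFADE3132.
Top bit is set, so as a signed 32-bit value this is 0xFADE3132 − 2^32 = -86101710.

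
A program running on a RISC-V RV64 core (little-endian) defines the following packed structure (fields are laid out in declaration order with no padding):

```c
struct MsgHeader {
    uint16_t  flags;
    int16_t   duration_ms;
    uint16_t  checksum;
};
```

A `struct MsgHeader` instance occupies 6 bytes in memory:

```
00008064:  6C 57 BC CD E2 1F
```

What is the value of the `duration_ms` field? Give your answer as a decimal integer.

`duration_ms` follows `flags` (2 bytes), so it starts at byte offset 2 and occupies 2 bytes.
Bytes at offsets 2..3: BC CD.
Little-endian stores the least-significant byte at the lowest address.
Reassemble most-significant byte first: CD BC → 0xCDBC.
Top bit is set, so as a signed 16-bit value this is 0xCDBC − 2^16 = -12868.

-12868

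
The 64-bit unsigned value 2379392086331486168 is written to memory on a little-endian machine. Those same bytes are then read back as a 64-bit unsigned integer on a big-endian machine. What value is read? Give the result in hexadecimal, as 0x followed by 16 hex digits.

2379392086331486168 in 64-bit hexadecimal is 0x21054C7EF729EFD8.
Stored little-endian, the bytes at ascending addresses are D8 EF 29 F7 7E 4C 05 21.
Read back as big-endian, the last byte is least significant, giving 0xD8EF29F77E4C0521.

0xD8EF29F77E4C0521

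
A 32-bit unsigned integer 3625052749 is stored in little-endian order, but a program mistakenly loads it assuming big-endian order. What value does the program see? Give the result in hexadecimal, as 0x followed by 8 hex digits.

3625052749 in 32-bit hexadecimal is 0xD811EA4D.
Stored little-endian, the bytes at ascending addresses are 4D EA 11 D8.
Read back as big-endian, the last byte is least significant, giving 0x4DEA11D8.

0x4DEA11D8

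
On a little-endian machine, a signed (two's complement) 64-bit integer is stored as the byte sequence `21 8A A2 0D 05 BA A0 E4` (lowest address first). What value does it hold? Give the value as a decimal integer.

Little-endian: lowest address holds the least-significant byte.
Reassemble most-significant byte first: E4 A0 BA 05 0D A2 8A 21 → 0xE4A0BA050DA28A21.
Top bit is set, so as a signed 64-bit value this is 0xE4A0BA050DA28A21 − 2^64 = -1972372105921918431.

-1972372105921918431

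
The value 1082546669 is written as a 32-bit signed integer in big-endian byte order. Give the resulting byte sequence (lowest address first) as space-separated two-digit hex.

40 86 59 ED

1082546669 in hexadecimal, padded to 32 bits, is 0x408659ED.
Split into bytes (most-significant first): 40 86 59 ED.
In big-endian order the high byte comes first in memory.
So the memory order matches the most-significant-first order: 40 86 59 ED.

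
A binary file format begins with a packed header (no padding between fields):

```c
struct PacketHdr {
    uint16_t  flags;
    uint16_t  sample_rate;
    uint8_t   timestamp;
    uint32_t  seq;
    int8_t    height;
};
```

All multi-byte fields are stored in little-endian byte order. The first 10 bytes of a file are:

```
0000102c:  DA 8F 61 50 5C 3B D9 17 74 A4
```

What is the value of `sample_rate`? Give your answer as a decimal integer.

20577

`sample_rate` follows `flags` (2 bytes), so it starts at byte offset 2 and occupies 2 bytes.
Bytes at offsets 2..3: 61 50.
Little-endian stores the least-significant byte at the lowest address.
Reassemble most-significant byte first: 50 61 → 0x5061.
0x5061 = 20577.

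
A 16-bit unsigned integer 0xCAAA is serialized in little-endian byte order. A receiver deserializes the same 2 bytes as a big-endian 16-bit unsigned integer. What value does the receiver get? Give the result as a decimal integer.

Stored little-endian, the bytes at ascending addresses are AA CA.
Read back as big-endian, the last byte is least significant, giving 0xAACA.
0xAACA = 43722.

43722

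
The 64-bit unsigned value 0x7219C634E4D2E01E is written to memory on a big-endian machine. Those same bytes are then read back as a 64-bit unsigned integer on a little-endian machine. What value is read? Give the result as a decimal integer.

Stored big-endian, the bytes at ascending addresses are 72 19 C6 34 E4 D2 E0 1E.
Read back as little-endian, the first byte is least significant, giving 0x1EE0D2E434C61972.
0x1EE0D2E434C61972 = 2225010093500799346.

2225010093500799346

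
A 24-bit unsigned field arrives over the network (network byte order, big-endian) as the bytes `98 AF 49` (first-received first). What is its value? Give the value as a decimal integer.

10006345

In big-endian order the high byte comes first in memory.
The bytes are already most-significant first: 0x98AF49.
0x98AF49 = 10006345.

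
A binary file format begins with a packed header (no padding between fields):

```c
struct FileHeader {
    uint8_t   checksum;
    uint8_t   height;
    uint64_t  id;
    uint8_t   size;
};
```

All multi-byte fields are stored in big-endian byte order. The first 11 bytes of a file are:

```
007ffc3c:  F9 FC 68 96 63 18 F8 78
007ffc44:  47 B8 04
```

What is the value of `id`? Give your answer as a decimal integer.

`id` follows `checksum` (1 B), `height` (1 B), so it starts at offset 1 + 1 = 2 and occupies 8 bytes.
Bytes at offsets 2..9: 68 96 63 18 F8 78 47 B8.
Big-endian: lowest address holds the most-significant byte.
The bytes are already most-significant first: 0x68966318F87847B8.
0x68966318F87847B8 = 7536319985350100920.

7536319985350100920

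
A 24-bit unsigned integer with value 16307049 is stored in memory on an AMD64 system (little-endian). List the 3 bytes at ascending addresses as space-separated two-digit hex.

16307049 in hexadecimal, padded to 24 bits, is 0xF8D369.
Split into bytes (most-significant first): F8 D3 69.
Little-endian: lowest address holds the least-significant byte.
So at ascending addresses the bytes are 69 D3 F8.

69 D3 F8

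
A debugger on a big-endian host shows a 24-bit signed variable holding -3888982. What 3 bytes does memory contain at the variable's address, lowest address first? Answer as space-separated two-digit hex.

C4 A8 AA

Two's complement of -3888982 in 24 bits: 3888982 = 0x3B5756; invert → 0xC4A8A9; add 1 → 0xC4A8AA.
Split into bytes (most-significant first): C4 A8 AA.
Big-endian stores the most-significant byte at the lowest address.
So the memory order matches the most-significant-first order: C4 A8 AA.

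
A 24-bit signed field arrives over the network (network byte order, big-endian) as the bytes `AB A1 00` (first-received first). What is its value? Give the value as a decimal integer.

Big-endian: lowest address holds the most-significant byte.
The bytes are already most-significant first: 0xABA100.
Top bit is set, so as a signed 24-bit value this is 0xABA100 − 2^24 = -5529344.

-5529344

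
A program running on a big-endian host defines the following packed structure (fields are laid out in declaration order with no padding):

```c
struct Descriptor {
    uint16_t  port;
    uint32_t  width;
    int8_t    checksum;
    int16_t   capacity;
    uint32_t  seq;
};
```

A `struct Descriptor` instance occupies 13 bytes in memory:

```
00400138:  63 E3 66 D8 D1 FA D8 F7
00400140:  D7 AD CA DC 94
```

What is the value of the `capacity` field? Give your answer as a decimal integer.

-2089

`capacity` follows `port` (2 B), `width` (4 B), `checksum` (1 B), so it starts at offset 2 + 4 + 1 = 7 and occupies 2 bytes.
Bytes at offsets 7..8: F7 D7.
Big-endian stores the most-significant byte at the lowest address.
The bytes are already most-significant first: 0xF7D7.
Top bit is set, so as a signed 16-bit value this is 0xF7D7 − 2^16 = -2089.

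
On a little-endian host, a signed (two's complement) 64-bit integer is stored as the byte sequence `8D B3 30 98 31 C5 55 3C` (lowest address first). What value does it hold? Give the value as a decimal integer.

4347597832093479821

Little-endian: lowest address holds the least-significant byte.
Reassemble most-significant byte first: 3C 55 C5 31 98 30 B3 8D → 0x3C55C5319830B38D.
0x3C55C5319830B38D = 4347597832093479821.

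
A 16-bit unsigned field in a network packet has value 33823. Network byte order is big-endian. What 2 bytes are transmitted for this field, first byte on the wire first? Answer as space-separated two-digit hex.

84 1F

33823 in hexadecimal, padded to 16 bits, is 0x841F.
Split into bytes (most-significant first): 84 1F.
Big-endian stores the most-significant byte at the lowest address.
So the memory order matches the most-significant-first order: 84 1F.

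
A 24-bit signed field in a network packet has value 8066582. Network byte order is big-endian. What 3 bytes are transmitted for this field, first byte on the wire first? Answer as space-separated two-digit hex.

7B 16 16

8066582 in hexadecimal, padded to 24 bits, is 0x7B1616.
Split into bytes (most-significant first): 7B 16 16.
Big-endian stores the most-significant byte at the lowest address.
So the memory order matches the most-significant-first order: 7B 16 16.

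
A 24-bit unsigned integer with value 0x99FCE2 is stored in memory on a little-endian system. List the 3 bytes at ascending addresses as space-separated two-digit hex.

Split into bytes (most-significant first): 99 FC E2.
In little-endian order the low byte comes first in memory.
So at ascending addresses the bytes are E2 FC 99.

E2 FC 99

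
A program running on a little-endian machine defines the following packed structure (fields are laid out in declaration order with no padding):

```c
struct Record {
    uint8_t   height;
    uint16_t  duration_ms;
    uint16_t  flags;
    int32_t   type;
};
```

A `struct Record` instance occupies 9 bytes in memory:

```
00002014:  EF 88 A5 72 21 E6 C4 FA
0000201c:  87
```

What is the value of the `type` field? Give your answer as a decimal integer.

-2013608730

`type` follows `height` (1 B), `duration_ms` (2 B), `flags` (2 B), so it starts at offset 1 + 2 + 2 = 5 and occupies 4 bytes.
Bytes at offsets 5..8: E6 C4 FA 87.
Little-endian: lowest address holds the least-significant byte.
Reassemble most-significant byte first: 87 FA C4 E6 → 0x87FAC4E6.
Top bit is set, so as a signed 32-bit value this is 0x87FAC4E6 − 2^32 = -2013608730.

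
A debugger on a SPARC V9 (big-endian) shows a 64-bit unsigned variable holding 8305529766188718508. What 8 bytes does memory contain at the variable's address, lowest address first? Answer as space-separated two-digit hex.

73 43 2B 51 59 1C 99 AC

8305529766188718508 in hexadecimal, padded to 64 bits, is 0x73432B51591C99AC.
Split into bytes (most-significant first): 73 43 2B 51 59 1C 99 AC.
In big-endian order the high byte comes first in memory.
So the memory order matches the most-significant-first order: 73 43 2B 51 59 1C 99 AC.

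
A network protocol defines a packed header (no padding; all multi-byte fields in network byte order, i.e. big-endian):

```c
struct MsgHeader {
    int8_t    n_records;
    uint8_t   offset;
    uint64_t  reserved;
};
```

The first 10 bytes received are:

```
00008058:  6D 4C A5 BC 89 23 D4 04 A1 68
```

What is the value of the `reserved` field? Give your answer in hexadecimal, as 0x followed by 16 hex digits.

`reserved` follows `n_records` (1 B), `offset` (1 B), so it starts at offset 1 + 1 = 2 and occupies 8 bytes.
Bytes at offsets 2..9: A5 BC 89 23 D4 04 A1 68.
Big-endian: lowest address holds the most-significant byte.
The bytes are already most-significant first: 0xA5BC8923D404A168.

0xA5BC8923D404A168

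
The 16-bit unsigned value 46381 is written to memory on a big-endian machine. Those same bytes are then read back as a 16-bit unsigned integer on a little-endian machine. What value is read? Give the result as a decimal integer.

46381 in 16-bit hexadecimal is 0xB52D.
Stored big-endian, the bytes at ascending addresses are B5 2D.
Read back as little-endian, the first byte is least significant, giving 0x2DB5.
0x2DB5 = 11701.

11701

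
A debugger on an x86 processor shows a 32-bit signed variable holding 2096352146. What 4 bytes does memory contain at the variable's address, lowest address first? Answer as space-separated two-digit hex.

92 CB F3 7C

2096352146 in hexadecimal, padded to 32 bits, is 0x7CF3CB92.
Split into bytes (most-significant first): 7C F3 CB 92.
In little-endian order the low byte comes first in memory.
So at ascending addresses the bytes are 92 CB F3 7C.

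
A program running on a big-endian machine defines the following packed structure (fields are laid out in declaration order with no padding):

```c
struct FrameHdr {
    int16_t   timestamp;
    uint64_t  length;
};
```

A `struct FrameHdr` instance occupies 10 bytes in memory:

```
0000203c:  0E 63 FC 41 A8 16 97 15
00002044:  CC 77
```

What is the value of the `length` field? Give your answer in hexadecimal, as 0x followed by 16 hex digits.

`length` follows `timestamp` (2 bytes), so it starts at byte offset 2 and occupies 8 bytes.
Bytes at offsets 2..9: FC 41 A8 16 97 15 CC 77.
Big-endian: lowest address holds the most-significant byte.
The bytes are already most-significant first: 0xFC41A8169715CC77.

0xFC41A8169715CC77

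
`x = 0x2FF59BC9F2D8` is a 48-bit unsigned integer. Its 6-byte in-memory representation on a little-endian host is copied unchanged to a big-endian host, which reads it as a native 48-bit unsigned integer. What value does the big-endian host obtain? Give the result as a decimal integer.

Stored little-endian, the bytes at ascending addresses are D8 F2 C9 9B F5 2F.
Read back as big-endian, the last byte is least significant, giving 0xD8F2C99BF52F.
0xD8F2C99BF52F = 238537276126511.

238537276126511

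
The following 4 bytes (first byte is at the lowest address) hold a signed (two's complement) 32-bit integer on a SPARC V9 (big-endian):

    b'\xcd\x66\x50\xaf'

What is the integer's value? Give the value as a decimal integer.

Big-endian stores the most-significant byte at the lowest address.
The bytes are already most-significant first: 0xCD6650AF.
Top bit is set, so as a signed 32-bit value this is 0xCD6650AF − 2^32 = -848932689.

-848932689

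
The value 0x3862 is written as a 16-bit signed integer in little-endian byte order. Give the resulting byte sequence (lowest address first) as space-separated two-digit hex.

Split into bytes (most-significant first): 38 62.
Little-endian: lowest address holds the least-significant byte.
So at ascending addresses the bytes are 62 38.

62 38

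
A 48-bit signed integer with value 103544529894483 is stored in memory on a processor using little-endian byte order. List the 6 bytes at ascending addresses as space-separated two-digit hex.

103544529894483 in hexadecimal, padded to 48 bits, is 0x5E2C56EC3C53.
Split into bytes (most-significant first): 5E 2C 56 EC 3C 53.
In little-endian order the low byte comes first in memory.
So at ascending addresses the bytes are 53 3C EC 56 2C 5E.

53 3C EC 56 2C 5E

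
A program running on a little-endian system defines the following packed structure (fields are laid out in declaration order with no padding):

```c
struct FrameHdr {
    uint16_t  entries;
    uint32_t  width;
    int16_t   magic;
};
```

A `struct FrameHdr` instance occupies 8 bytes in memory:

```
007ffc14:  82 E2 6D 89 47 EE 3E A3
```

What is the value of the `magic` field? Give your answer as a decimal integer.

-23746

`magic` follows `entries` (2 B), `width` (4 B), so it starts at offset 2 + 4 = 6 and occupies 2 bytes.
Bytes at offsets 6..7: 3E A3.
In little-endian order the low byte comes first in memory.
Reassemble most-significant byte first: A3 3E → 0xA33E.
Top bit is set, so as a signed 16-bit value this is 0xA33E − 2^16 = -23746.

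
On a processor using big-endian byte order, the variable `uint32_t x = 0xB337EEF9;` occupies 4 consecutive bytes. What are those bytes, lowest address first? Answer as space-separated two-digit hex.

Split into bytes (most-significant first): B3 37 EE F9.
In big-endian order the high byte comes first in memory.
So the memory order matches the most-significant-first order: B3 37 EE F9.

B3 37 EE F9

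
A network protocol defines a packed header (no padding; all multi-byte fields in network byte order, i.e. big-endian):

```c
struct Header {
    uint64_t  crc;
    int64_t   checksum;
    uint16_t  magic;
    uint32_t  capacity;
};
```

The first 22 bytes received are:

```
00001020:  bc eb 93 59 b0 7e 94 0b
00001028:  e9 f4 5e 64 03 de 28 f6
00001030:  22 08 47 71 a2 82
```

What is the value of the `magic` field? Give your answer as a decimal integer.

`magic` follows `crc` (8 B), `checksum` (8 B), so it starts at offset 8 + 8 = 16 and occupies 2 bytes.
Bytes at offsets 16..17: 22 08.
Big-endian: lowest address holds the most-significant byte.
The bytes are already most-significant first: 0x2208.
0x2208 = 8712.

8712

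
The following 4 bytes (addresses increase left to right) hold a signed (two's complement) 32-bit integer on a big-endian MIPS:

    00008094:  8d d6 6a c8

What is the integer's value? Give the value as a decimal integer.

In big-endian order the high byte comes first in memory.
The bytes are already most-significant first: 0x8DD66AC8.
Top bit is set, so as a signed 32-bit value this is 0x8DD66AC8 − 2^32 = -1915327800.

-1915327800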